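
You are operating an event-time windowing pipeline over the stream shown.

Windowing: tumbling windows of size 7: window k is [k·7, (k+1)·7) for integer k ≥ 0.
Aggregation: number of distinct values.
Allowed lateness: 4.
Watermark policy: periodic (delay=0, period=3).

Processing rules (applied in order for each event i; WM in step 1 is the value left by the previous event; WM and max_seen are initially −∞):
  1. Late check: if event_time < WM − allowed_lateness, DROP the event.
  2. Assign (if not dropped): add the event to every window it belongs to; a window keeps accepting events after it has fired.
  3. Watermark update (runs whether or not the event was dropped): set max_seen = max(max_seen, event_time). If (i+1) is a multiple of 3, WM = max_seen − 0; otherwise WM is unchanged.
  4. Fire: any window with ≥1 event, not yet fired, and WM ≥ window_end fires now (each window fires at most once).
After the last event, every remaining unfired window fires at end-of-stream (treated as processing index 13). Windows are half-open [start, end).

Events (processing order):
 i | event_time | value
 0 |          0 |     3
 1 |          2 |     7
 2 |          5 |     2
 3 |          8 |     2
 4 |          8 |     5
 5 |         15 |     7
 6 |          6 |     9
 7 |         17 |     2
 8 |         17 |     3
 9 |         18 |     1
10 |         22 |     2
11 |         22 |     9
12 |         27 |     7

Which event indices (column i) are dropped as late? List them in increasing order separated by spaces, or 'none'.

i=0 t=0 v=3: → [0,7); WM=−∞
i=1 t=2 v=7: → [0,7); WM=−∞
i=2 t=5 v=2: → [0,7); WM=5
i=3 t=8 v=2: → [7,14); WM=5
i=4 t=8 v=5: → [7,14); WM=5
i=5 t=15 v=7: → [14,21); WM=15; [0,7) fires=3 [7,14) fires=2
i=6 t=6 v=9: DROP (t<15-4); WM=15
i=7 t=17 v=2: → [14,21); WM=15
i=8 t=17 v=3: → [14,21); WM=17
i=9 t=18 v=1: → [14,21); WM=17
i=10 t=22 v=2: → [21,28); WM=17
i=11 t=22 v=9: → [21,28); WM=22; [14,21) fires=4
i=12 t=27 v=7: → [21,28); WM=22

6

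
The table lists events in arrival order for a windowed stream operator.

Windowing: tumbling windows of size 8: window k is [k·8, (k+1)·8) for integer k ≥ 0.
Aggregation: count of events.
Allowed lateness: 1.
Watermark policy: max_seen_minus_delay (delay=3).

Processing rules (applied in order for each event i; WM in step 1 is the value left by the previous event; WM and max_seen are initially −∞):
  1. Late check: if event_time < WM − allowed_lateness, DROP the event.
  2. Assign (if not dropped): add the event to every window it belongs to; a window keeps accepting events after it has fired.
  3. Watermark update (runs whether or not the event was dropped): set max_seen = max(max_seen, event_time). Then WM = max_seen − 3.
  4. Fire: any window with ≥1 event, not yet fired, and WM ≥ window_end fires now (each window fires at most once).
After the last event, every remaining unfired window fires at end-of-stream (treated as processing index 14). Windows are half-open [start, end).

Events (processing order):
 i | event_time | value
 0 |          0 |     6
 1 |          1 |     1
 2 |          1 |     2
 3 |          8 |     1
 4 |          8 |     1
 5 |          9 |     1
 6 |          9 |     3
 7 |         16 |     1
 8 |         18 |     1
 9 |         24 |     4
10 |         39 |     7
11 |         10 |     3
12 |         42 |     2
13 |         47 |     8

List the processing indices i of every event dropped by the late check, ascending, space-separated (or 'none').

i=0 t=0 v=6: → [0,8); WM=-3
i=1 t=1 v=1: → [0,8); WM=-2
i=2 t=1 v=2: → [0,8); WM=-2
i=3 t=8 v=1: → [8,16); WM=5
i=4 t=8 v=1: → [8,16); WM=5
i=5 t=9 v=1: → [8,16); WM=6
i=6 t=9 v=3: → [8,16); WM=6
i=7 t=16 v=1: → [16,24); WM=13; [0,8) fires=3
i=8 t=18 v=1: → [16,24); WM=15
i=9 t=24 v=4: → [24,32); WM=21; [8,16) fires=4
i=10 t=39 v=7: → [32,40); WM=36; [16,24) fires=2 [24,32) fires=1
i=11 t=10 v=3: DROP (t<36-1); WM=36
i=12 t=42 v=2: → [40,48); WM=39
i=13 t=47 v=8: → [40,48); WM=44; [32,40) fires=1

11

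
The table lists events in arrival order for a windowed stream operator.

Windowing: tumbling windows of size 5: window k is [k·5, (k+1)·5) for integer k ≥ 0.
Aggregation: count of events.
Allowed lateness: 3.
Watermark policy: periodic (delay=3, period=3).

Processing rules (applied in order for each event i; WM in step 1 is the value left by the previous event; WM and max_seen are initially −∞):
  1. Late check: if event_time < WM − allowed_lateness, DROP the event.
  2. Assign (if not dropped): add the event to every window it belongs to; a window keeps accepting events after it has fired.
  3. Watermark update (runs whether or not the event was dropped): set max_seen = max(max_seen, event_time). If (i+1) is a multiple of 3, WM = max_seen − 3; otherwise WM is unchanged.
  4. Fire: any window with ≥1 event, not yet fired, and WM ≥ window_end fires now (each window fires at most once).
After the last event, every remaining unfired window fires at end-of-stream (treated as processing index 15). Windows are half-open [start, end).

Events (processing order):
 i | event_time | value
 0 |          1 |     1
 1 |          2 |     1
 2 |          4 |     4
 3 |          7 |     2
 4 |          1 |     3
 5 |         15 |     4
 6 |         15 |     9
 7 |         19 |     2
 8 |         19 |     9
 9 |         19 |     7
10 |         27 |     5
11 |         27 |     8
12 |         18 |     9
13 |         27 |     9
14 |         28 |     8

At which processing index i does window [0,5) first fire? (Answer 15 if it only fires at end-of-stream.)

i=0 t=1 v=1: → [0,5); WM=−∞
i=1 t=2 v=1: → [0,5); WM=−∞
i=2 t=4 v=4: → [0,5); WM=1
i=3 t=7 v=2: → [5,10); WM=1
i=4 t=1 v=3: → [0,5); WM=1
i=5 t=15 v=4: → [15,20); WM=12; [0,5) fires=4 [5,10) fires=1
i=6 t=15 v=9: → [15,20); WM=12
i=7 t=19 v=2: → [15,20); WM=12
i=8 t=19 v=9: → [15,20); WM=16
i=9 t=19 v=7: → [15,20); WM=16
i=10 t=27 v=5: → [25,30); WM=16
i=11 t=27 v=8: → [25,30); WM=24; [15,20) fires=5
i=12 t=18 v=9: DROP (t<24-3); WM=24
i=13 t=27 v=9: → [25,30); WM=24
i=14 t=28 v=8: → [25,30); WM=25

5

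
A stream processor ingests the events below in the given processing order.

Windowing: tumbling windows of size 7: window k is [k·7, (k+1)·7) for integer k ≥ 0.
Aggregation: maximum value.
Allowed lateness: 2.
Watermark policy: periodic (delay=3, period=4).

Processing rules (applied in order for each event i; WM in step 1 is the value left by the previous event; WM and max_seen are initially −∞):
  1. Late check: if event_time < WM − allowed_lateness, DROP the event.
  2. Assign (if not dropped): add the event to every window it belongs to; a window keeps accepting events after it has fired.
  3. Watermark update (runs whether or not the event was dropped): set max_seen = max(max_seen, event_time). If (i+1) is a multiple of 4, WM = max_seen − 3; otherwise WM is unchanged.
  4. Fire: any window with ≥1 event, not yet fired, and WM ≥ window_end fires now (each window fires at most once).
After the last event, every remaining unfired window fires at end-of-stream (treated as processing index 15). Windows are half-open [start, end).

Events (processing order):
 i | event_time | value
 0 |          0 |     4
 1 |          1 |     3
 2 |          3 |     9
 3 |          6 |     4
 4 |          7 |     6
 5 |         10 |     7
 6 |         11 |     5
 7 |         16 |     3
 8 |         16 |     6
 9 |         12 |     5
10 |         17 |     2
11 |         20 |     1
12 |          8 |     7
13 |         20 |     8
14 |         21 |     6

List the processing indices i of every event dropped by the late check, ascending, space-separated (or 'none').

12

i=0 t=0 v=4: → [0,7); WM=−∞
i=1 t=1 v=3: → [0,7); WM=−∞
i=2 t=3 v=9: → [0,7); WM=−∞
i=3 t=6 v=4: → [0,7); WM=3
i=4 t=7 v=6: → [7,14); WM=3
i=5 t=10 v=7: → [7,14); WM=3
i=6 t=11 v=5: → [7,14); WM=3
i=7 t=16 v=3: → [14,21); WM=13; [0,7) fires=9
i=8 t=16 v=6: → [14,21); WM=13
i=9 t=12 v=5: → [7,14); WM=13
i=10 t=17 v=2: → [14,21); WM=13
i=11 t=20 v=1: → [14,21); WM=17; [7,14) fires=7
i=12 t=8 v=7: DROP (t<17-2); WM=17
i=13 t=20 v=8: → [14,21); WM=17
i=14 t=21 v=6: → [21,28); WM=17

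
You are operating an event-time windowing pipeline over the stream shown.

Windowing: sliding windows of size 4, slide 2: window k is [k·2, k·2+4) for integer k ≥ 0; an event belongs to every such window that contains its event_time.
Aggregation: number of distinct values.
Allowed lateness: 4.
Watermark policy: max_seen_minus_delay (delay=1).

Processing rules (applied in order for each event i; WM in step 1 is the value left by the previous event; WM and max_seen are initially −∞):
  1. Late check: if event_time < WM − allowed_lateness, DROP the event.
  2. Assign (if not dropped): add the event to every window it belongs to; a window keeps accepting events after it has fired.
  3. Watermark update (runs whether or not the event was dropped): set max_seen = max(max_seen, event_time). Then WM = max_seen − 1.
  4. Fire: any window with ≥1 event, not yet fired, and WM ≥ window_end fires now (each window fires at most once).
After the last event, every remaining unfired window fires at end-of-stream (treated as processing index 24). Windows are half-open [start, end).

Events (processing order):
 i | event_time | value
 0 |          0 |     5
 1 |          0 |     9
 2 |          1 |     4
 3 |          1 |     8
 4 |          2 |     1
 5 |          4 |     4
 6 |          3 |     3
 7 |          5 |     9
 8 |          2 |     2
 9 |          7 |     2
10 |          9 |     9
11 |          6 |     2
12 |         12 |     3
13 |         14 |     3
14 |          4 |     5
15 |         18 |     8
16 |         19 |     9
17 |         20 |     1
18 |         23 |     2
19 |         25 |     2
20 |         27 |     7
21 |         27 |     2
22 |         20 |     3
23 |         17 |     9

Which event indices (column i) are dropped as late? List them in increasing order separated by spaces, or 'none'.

14 22 23

i=0 t=0 v=5: → [0,4); WM=-1
i=1 t=0 v=9: → [0,4); WM=-1
i=2 t=1 v=4: → [0,4); WM=0
i=3 t=1 v=8: → [0,4); WM=0
i=4 t=2 v=1: → [2,6),[0,4); WM=1
i=5 t=4 v=4: → [4,8),[2,6); WM=3
i=6 t=3 v=3: → [2,6),[0,4); WM=3
i=7 t=5 v=9: → [4,8),[2,6); WM=4; [0,4) fires=6
i=8 t=2 v=2: → [2,6),[0,4); WM=4
i=9 t=7 v=2: → [6,10),[4,8); WM=6; [2,6) fires=5
i=10 t=9 v=9: → [8,12),[6,10); WM=8; [4,8) fires=3
i=11 t=6 v=2: → [6,10),[4,8); WM=8
i=12 t=12 v=3: → [12,16),[10,14); WM=11; [6,10) fires=2
i=13 t=14 v=3: → [14,18),[12,16); WM=13; [8,12) fires=1
i=14 t=4 v=5: DROP (t<13-4); WM=13
i=15 t=18 v=8: → [18,22),[16,20); WM=17; [10,14) fires=1 [12,16) fires=1
i=16 t=19 v=9: → [18,22),[16,20); WM=18; [14,18) fires=1
i=17 t=20 v=1: → [20,24),[18,22); WM=19
i=18 t=23 v=2: → [22,26),[20,24); WM=22; [16,20) fires=2 [18,22) fires=3
i=19 t=25 v=2: → [24,28),[22,26); WM=24; [20,24) fires=2
i=20 t=27 v=7: → [26,30),[24,28); WM=26; [22,26) fires=1
i=21 t=27 v=2: → [26,30),[24,28); WM=26
i=22 t=20 v=3: DROP (t<26-4); WM=26
i=23 t=17 v=9: DROP (t<26-4); WM=26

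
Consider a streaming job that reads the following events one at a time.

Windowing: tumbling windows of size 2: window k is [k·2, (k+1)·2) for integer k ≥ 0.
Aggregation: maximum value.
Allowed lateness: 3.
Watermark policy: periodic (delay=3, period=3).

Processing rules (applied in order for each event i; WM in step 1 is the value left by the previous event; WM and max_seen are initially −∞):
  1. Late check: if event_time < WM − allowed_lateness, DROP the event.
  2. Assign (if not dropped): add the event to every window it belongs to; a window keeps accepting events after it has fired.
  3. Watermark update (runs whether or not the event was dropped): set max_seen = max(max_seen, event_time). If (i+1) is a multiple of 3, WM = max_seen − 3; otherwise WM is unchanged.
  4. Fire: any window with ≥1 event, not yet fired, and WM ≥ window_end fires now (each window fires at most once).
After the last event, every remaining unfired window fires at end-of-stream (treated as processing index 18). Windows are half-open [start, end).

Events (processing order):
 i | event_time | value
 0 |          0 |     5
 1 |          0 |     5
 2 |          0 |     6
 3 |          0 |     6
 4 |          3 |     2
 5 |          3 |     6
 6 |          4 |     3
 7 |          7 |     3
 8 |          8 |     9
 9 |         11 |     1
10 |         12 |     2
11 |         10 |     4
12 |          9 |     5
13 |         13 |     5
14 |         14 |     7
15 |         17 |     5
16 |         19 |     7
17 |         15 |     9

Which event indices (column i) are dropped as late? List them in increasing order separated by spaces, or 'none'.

none

i=0 t=0 v=5: → [0,2); WM=−∞
i=1 t=0 v=5: → [0,2); WM=−∞
i=2 t=0 v=6: → [0,2); WM=-3
i=3 t=0 v=6: → [0,2); WM=-3
i=4 t=3 v=2: → [2,4); WM=-3
i=5 t=3 v=6: → [2,4); WM=0
i=6 t=4 v=3: → [4,6); WM=0
i=7 t=7 v=3: → [6,8); WM=0
i=8 t=8 v=9: → [8,10); WM=5; [0,2) fires=6 [2,4) fires=6
i=9 t=11 v=1: → [10,12); WM=5
i=10 t=12 v=2: → [12,14); WM=5
i=11 t=10 v=4: → [10,12); WM=9; [4,6) fires=3 [6,8) fires=3
i=12 t=9 v=5: → [8,10); WM=9
i=13 t=13 v=5: → [12,14); WM=9
i=14 t=14 v=7: → [14,16); WM=11; [8,10) fires=9
i=15 t=17 v=5: → [16,18); WM=11
i=16 t=19 v=7: → [18,20); WM=11
i=17 t=15 v=9: → [14,16); WM=16; [10,12) fires=4 [12,14) fires=5 [14,16) fires=9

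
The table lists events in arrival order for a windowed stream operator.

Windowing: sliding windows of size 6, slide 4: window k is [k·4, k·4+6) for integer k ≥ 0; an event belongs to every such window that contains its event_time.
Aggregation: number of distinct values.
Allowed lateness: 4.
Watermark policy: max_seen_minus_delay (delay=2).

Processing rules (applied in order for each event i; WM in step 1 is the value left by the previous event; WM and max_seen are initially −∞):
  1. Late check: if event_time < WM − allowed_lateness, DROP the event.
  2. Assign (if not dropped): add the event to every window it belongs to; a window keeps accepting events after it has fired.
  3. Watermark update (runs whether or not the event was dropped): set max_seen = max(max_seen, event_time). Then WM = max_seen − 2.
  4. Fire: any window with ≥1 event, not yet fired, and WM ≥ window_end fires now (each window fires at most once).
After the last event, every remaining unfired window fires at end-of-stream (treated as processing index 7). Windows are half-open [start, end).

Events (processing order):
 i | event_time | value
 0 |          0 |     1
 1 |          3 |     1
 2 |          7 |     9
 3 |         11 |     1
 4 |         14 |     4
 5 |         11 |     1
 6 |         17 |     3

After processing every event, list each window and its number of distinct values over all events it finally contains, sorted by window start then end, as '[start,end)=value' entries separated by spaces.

i=0 t=0 v=1: → [0,6); WM=-2
i=1 t=3 v=1: → [0,6); WM=1
i=2 t=7 v=9: → [4,10); WM=5
i=3 t=11 v=1: → [8,14); WM=9; [0,6) fires=1
i=4 t=14 v=4: → [12,18); WM=12; [4,10) fires=1
i=5 t=11 v=1: → [8,14); WM=12
i=6 t=17 v=3: → [16,22),[12,18); WM=15; [8,14) fires=1

[0,6)=1 [4,10)=1 [8,14)=1 [12,18)=2 [16,22)=1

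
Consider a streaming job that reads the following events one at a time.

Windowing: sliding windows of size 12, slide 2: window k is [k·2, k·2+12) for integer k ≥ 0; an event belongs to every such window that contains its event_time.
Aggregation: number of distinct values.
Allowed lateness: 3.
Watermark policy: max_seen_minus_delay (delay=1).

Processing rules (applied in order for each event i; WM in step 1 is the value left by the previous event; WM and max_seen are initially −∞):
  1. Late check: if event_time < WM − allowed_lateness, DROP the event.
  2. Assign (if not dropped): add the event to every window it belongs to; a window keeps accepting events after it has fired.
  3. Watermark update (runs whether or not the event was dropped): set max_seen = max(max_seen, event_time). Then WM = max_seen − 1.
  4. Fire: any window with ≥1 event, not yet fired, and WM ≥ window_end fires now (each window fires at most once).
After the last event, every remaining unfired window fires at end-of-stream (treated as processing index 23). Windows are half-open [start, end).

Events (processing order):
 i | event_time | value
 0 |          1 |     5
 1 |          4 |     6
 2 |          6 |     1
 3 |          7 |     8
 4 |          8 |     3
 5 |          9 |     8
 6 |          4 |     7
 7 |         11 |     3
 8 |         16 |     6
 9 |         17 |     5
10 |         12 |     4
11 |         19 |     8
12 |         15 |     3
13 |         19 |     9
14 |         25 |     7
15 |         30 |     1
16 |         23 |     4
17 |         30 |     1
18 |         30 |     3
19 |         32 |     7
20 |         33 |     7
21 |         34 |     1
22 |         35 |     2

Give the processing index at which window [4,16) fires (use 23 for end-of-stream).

9

i=0 t=1 v=5: → [0,12); WM=0
i=1 t=4 v=6: → [4,16),[2,14),[0,12); WM=3
i=2 t=6 v=1: → [6,18),[4,16),[2,14),[0,12); WM=5
i=3 t=7 v=8: → [6,18),[4,16),[2,14),[0,12); WM=6
i=4 t=8 v=3: → [8,20),[6,18),[4,16),[2,14),[0,12); WM=7
i=5 t=9 v=8: → [8,20),[6,18),[4,16),[2,14),[0,12); WM=8
i=6 t=4 v=7: DROP (t<8-3); WM=8
i=7 t=11 v=3: → [10,22),[8,20),[6,18),[4,16),[2,14),[0,12); WM=10
i=8 t=16 v=6: → [16,28),[14,26),[12,24),[10,22),[8,20),[6,18); WM=15; [0,12) fires=5 [2,14) fires=4
i=9 t=17 v=5: → [16,28),[14,26),[12,24),[10,22),[8,20),[6,18); WM=16; [4,16) fires=4
i=10 t=12 v=4: DROP (t<16-3); WM=16
i=11 t=19 v=8: → [18,30),[16,28),[14,26),[12,24),[10,22),[8,20); WM=18; [6,18) fires=5
i=12 t=15 v=3: → [14,26),[12,24),[10,22),[8,20),[6,18),[4,16); WM=18
i=13 t=19 v=9: → [18,30),[16,28),[14,26),[12,24),[10,22),[8,20); WM=18
i=14 t=25 v=7: → [24,36),[22,34),[20,32),[18,30),[16,28),[14,26); WM=24; [8,20) fires=5 [10,22) fires=5 [12,24) fires=5
i=15 t=30 v=1: → [30,42),[28,40),[26,38),[24,36),[22,34),[20,32); WM=29; [14,26) fires=6 [16,28) fires=5
i=16 t=23 v=4: DROP (t<29-3); WM=29
i=17 t=30 v=1: → [30,42),[28,40),[26,38),[24,36),[22,34),[20,32); WM=29
i=18 t=30 v=3: → [30,42),[28,40),[26,38),[24,36),[22,34),[20,32); WM=29
i=19 t=32 v=7: → [32,44),[30,42),[28,40),[26,38),[24,36),[22,34); WM=31; [18,30) fires=3
i=20 t=33 v=7: → [32,44),[30,42),[28,40),[26,38),[24,36),[22,34); WM=32; [20,32) fires=3
i=21 t=34 v=1: → [34,46),[32,44),[30,42),[28,40),[26,38),[24,36); WM=33
i=22 t=35 v=2: → [34,46),[32,44),[30,42),[28,40),[26,38),[24,36); WM=34; [22,34) fires=3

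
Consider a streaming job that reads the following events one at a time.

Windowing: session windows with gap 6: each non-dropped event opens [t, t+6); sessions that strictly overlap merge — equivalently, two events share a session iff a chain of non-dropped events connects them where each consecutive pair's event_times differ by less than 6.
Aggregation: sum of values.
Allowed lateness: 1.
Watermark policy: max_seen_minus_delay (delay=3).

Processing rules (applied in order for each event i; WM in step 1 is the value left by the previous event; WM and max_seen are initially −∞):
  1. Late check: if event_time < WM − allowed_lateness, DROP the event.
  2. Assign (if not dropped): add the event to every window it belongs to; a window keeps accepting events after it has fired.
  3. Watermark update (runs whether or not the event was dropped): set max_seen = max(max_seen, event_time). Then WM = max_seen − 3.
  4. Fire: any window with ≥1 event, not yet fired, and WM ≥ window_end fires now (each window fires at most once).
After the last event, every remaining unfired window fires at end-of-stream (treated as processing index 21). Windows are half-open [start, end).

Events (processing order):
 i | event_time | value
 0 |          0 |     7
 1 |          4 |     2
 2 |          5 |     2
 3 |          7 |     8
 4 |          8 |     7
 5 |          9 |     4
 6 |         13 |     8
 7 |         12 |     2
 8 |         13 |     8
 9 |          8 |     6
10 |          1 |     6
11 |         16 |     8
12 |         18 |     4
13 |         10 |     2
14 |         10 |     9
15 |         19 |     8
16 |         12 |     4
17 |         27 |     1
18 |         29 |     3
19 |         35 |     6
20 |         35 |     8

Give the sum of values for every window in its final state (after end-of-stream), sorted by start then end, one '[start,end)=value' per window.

[0,25)=68 [27,35)=4 [35,41)=14

i=0 t=0 v=7: → [0,6); WM=-3
i=1 t=4 v=2: → [0,10); WM=1
i=2 t=5 v=2: → [0,11); WM=2
i=3 t=7 v=8: → [0,13); WM=4
i=4 t=8 v=7: → [0,14); WM=5
i=5 t=9 v=4: → [0,15); WM=6
i=6 t=13 v=8: → [0,19); WM=10
i=7 t=12 v=2: → [0,19); WM=10
i=8 t=13 v=8: → [0,19); WM=10
i=9 t=8 v=6: DROP (t<10-1); WM=10
i=10 t=1 v=6: DROP (t<10-1); WM=10
i=11 t=16 v=8: → [0,22); WM=13
i=12 t=18 v=4: → [0,24); WM=15
i=13 t=10 v=2: DROP (t<15-1); WM=15
i=14 t=10 v=9: DROP (t<15-1); WM=15
i=15 t=19 v=8: → [0,25); WM=16
i=16 t=12 v=4: DROP (t<16-1); WM=16
i=17 t=27 v=1: → [27,33); WM=24
i=18 t=29 v=3: → [27,35); WM=26
i=19 t=35 v=6: → [35,41); WM=32
i=20 t=35 v=8: → [35,41); WM=32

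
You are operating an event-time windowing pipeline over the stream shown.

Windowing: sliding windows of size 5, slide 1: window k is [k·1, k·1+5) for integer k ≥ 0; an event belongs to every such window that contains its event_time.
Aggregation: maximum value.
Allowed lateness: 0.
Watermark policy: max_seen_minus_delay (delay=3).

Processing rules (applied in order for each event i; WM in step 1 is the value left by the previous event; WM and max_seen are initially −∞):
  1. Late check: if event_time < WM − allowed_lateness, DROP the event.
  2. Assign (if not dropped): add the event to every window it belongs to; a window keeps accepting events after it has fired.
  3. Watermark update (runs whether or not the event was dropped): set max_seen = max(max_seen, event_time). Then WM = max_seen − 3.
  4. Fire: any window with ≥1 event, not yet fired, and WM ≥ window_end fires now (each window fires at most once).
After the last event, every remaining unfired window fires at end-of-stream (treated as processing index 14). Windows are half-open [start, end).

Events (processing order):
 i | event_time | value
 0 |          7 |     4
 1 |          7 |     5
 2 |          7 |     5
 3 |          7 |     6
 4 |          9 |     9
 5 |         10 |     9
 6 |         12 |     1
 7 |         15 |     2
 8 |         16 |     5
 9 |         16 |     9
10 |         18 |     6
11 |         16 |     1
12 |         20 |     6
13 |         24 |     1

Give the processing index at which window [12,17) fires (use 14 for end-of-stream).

i=0 t=7 v=4: → [7,12),[6,11),[5,10),[4,9),[3,8); WM=4
i=1 t=7 v=5: → [7,12),[6,11),[5,10),[4,9),[3,8); WM=4
i=2 t=7 v=5: → [7,12),[6,11),[5,10),[4,9),[3,8); WM=4
i=3 t=7 v=6: → [7,12),[6,11),[5,10),[4,9),[3,8); WM=4
i=4 t=9 v=9: → [9,14),[8,13),[7,12),[6,11),[5,10); WM=6
i=5 t=10 v=9: → [10,15),[9,14),[8,13),[7,12),[6,11); WM=7
i=6 t=12 v=1: → [12,17),[11,16),[10,15),[9,14),[8,13); WM=9; [3,8) fires=6 [4,9) fires=6
i=7 t=15 v=2: → [15,20),[14,19),[13,18),[12,17),[11,16); WM=12; [5,10) fires=9 [6,11) fires=9 [7,12) fires=9
i=8 t=16 v=5: → [16,21),[15,20),[14,19),[13,18),[12,17); WM=13; [8,13) fires=9
i=9 t=16 v=9: → [16,21),[15,20),[14,19),[13,18),[12,17); WM=13
i=10 t=18 v=6: → [18,23),[17,22),[16,21),[15,20),[14,19); WM=15; [9,14) fires=9 [10,15) fires=9
i=11 t=16 v=1: → [16,21),[15,20),[14,19),[13,18),[12,17); WM=15
i=12 t=20 v=6: → [20,25),[19,24),[18,23),[17,22),[16,21); WM=17; [11,16) fires=2 [12,17) fires=9
i=13 t=24 v=1: → [24,29),[23,28),[22,27),[21,26),[20,25); WM=21; [13,18) fires=9 [14,19) fires=9 [15,20) fires=9 [16,21) fires=9

12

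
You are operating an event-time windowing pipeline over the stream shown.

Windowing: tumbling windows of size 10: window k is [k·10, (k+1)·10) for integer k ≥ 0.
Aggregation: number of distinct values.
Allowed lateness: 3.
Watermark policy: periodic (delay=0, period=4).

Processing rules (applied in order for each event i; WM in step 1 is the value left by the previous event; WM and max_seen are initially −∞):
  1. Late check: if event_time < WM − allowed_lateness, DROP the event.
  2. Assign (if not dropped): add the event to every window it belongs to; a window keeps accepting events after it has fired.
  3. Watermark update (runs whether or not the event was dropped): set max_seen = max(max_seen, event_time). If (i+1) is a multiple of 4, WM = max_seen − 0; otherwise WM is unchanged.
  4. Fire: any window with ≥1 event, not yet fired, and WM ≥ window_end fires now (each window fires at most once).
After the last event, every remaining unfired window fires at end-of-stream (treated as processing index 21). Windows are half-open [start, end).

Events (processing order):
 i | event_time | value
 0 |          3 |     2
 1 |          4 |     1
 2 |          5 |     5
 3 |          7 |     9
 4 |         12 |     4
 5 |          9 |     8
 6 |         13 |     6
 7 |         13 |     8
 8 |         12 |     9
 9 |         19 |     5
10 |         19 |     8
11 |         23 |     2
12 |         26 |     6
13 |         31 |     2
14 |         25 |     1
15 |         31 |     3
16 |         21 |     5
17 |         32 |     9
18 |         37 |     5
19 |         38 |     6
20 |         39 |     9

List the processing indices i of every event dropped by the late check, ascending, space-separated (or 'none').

i=0 t=3 v=2: → [0,10); WM=−∞
i=1 t=4 v=1: → [0,10); WM=−∞
i=2 t=5 v=5: → [0,10); WM=−∞
i=3 t=7 v=9: → [0,10); WM=7
i=4 t=12 v=4: → [10,20); WM=7
i=5 t=9 v=8: → [0,10); WM=7
i=6 t=13 v=6: → [10,20); WM=7
i=7 t=13 v=8: → [10,20); WM=13; [0,10) fires=5
i=8 t=12 v=9: → [10,20); WM=13
i=9 t=19 v=5: → [10,20); WM=13
i=10 t=19 v=8: → [10,20); WM=13
i=11 t=23 v=2: → [20,30); WM=23; [10,20) fires=5
i=12 t=26 v=6: → [20,30); WM=23
i=13 t=31 v=2: → [30,40); WM=23
i=14 t=25 v=1: → [20,30); WM=23
i=15 t=31 v=3: → [30,40); WM=31; [20,30) fires=3
i=16 t=21 v=5: DROP (t<31-3); WM=31
i=17 t=32 v=9: → [30,40); WM=31
i=18 t=37 v=5: → [30,40); WM=31
i=19 t=38 v=6: → [30,40); WM=38
i=20 t=39 v=9: → [30,40); WM=38

16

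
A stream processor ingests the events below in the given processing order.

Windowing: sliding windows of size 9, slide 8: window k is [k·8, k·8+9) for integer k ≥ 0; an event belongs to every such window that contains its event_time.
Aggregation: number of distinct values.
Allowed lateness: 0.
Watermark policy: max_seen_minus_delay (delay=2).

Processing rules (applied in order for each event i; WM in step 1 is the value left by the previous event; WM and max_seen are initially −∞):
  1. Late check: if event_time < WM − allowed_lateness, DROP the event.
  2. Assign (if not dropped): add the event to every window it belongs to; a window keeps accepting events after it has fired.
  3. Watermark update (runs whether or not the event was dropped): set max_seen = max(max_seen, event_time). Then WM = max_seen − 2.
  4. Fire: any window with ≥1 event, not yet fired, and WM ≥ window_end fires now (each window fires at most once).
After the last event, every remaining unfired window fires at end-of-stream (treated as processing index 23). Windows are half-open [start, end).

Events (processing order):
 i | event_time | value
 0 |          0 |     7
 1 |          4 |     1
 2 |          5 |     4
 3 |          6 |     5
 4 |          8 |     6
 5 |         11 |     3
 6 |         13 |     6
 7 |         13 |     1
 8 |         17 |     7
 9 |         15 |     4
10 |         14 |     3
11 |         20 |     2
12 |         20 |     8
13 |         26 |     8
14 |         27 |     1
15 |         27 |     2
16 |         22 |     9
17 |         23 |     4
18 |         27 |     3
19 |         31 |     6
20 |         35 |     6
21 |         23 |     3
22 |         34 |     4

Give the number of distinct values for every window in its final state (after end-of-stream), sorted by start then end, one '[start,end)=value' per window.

i=0 t=0 v=7: → [0,9); WM=-2
i=1 t=4 v=1: → [0,9); WM=2
i=2 t=5 v=4: → [0,9); WM=3
i=3 t=6 v=5: → [0,9); WM=4
i=4 t=8 v=6: → [8,17),[0,9); WM=6
i=5 t=11 v=3: → [8,17); WM=9; [0,9) fires=5
i=6 t=13 v=6: → [8,17); WM=11
i=7 t=13 v=1: → [8,17); WM=11
i=8 t=17 v=7: → [16,25); WM=15
i=9 t=15 v=4: → [8,17); WM=15
i=10 t=14 v=3: DROP (t<15-0); WM=15
i=11 t=20 v=2: → [16,25); WM=18; [8,17) fires=4
i=12 t=20 v=8: → [16,25); WM=18
i=13 t=26 v=8: → [24,33); WM=24
i=14 t=27 v=1: → [24,33); WM=25; [16,25) fires=3
i=15 t=27 v=2: → [24,33); WM=25
i=16 t=22 v=9: DROP (t<25-0); WM=25
i=17 t=23 v=4: DROP (t<25-0); WM=25
i=18 t=27 v=3: → [24,33); WM=25
i=19 t=31 v=6: → [24,33); WM=29
i=20 t=35 v=6: → [32,41); WM=33; [24,33) fires=5
i=21 t=23 v=3: DROP (t<33-0); WM=33
i=22 t=34 v=4: → [32,41); WM=33

[0,9)=5 [8,17)=4 [16,25)=3 [24,33)=5 [32,41)=2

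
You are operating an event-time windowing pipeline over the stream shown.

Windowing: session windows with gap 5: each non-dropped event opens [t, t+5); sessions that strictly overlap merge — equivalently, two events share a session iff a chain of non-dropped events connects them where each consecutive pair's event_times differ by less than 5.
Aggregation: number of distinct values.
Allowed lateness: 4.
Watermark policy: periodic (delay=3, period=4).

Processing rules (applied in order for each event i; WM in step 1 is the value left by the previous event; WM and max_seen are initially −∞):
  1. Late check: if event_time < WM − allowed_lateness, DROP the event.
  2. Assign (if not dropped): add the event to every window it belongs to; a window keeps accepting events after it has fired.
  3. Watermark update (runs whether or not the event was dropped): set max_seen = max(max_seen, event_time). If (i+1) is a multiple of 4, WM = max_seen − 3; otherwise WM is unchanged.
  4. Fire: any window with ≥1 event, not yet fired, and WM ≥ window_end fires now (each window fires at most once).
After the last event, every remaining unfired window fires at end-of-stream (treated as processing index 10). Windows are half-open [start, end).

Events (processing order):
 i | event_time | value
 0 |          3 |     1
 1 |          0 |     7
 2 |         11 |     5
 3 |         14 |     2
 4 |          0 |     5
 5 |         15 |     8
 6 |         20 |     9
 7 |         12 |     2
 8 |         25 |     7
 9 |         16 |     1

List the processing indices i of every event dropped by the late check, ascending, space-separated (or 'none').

i=0 t=3 v=1: → [3,8); WM=−∞
i=1 t=0 v=7: → [0,8); WM=−∞
i=2 t=11 v=5: → [11,16); WM=−∞
i=3 t=14 v=2: → [11,19); WM=11
i=4 t=0 v=5: DROP (t<11-4); WM=11
i=5 t=15 v=8: → [11,20); WM=11
i=6 t=20 v=9: → [20,25); WM=11
i=7 t=12 v=2: → [11,20); WM=17
i=8 t=25 v=7: → [25,30); WM=17
i=9 t=16 v=1: → [11,25); WM=17

4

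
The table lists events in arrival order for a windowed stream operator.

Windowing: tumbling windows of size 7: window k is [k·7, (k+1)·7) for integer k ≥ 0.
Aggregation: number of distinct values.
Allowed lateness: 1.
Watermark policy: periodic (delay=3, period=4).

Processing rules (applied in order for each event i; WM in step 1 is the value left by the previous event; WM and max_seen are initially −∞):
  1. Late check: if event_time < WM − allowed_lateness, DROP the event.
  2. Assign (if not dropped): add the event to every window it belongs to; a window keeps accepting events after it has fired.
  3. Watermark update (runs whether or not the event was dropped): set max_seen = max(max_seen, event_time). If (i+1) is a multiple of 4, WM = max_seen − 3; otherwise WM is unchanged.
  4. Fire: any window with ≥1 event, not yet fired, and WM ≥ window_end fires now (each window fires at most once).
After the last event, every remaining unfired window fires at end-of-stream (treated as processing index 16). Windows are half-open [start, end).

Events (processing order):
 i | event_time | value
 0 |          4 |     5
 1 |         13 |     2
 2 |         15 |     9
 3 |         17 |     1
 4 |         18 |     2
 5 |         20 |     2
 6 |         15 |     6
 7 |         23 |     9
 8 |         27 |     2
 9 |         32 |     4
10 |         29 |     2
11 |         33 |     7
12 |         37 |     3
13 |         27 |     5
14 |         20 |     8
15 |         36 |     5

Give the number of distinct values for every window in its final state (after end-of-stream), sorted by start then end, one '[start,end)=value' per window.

[0,7)=1 [7,14)=1 [14,21)=4 [21,28)=2 [28,35)=3 [35,42)=2

i=0 t=4 v=5: → [0,7); WM=−∞
i=1 t=13 v=2: → [7,14); WM=−∞
i=2 t=15 v=9: → [14,21); WM=−∞
i=3 t=17 v=1: → [14,21); WM=14; [0,7) fires=1 [7,14) fires=1
i=4 t=18 v=2: → [14,21); WM=14
i=5 t=20 v=2: → [14,21); WM=14
i=6 t=15 v=6: → [14,21); WM=14
i=7 t=23 v=9: → [21,28); WM=20
i=8 t=27 v=2: → [21,28); WM=20
i=9 t=32 v=4: → [28,35); WM=20
i=10 t=29 v=2: → [28,35); WM=20
i=11 t=33 v=7: → [28,35); WM=30; [14,21) fires=4 [21,28) fires=2
i=12 t=37 v=3: → [35,42); WM=30
i=13 t=27 v=5: DROP (t<30-1); WM=30
i=14 t=20 v=8: DROP (t<30-1); WM=30
i=15 t=36 v=5: → [35,42); WM=34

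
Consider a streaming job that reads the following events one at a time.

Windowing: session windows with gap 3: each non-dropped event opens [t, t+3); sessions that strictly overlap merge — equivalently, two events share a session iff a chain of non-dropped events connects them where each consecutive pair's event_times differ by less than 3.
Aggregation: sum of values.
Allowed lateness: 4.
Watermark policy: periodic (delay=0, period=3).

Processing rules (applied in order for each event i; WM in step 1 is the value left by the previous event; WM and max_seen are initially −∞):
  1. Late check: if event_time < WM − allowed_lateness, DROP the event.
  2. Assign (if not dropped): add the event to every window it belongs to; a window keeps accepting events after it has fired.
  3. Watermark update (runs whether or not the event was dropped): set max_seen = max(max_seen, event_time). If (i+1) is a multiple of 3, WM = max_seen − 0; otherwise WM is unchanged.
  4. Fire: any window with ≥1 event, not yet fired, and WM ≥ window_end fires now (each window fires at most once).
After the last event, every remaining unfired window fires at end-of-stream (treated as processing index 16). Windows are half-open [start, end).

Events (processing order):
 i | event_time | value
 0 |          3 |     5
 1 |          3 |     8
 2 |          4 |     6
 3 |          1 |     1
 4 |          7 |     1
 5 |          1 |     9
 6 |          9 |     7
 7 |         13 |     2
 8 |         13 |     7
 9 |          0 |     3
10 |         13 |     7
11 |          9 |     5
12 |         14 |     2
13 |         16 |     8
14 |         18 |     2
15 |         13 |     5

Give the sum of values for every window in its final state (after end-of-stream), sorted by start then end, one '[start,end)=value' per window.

[1,7)=29 [7,12)=13 [13,21)=28

i=0 t=3 v=5: → [3,6); WM=−∞
i=1 t=3 v=8: → [3,6); WM=−∞
i=2 t=4 v=6: → [3,7); WM=4
i=3 t=1 v=1: → [1,7); WM=4
i=4 t=7 v=1: → [7,10); WM=4
i=5 t=1 v=9: → [1,7); WM=7
i=6 t=9 v=7: → [7,12); WM=7
i=7 t=13 v=2: → [13,16); WM=7
i=8 t=13 v=7: → [13,16); WM=13
i=9 t=0 v=3: DROP (t<13-4); WM=13
i=10 t=13 v=7: → [13,16); WM=13
i=11 t=9 v=5: → [7,12); WM=13
i=12 t=14 v=2: → [13,17); WM=13
i=13 t=16 v=8: → [13,19); WM=13
i=14 t=18 v=2: → [13,21); WM=18
i=15 t=13 v=5: DROP (t<18-4); WM=18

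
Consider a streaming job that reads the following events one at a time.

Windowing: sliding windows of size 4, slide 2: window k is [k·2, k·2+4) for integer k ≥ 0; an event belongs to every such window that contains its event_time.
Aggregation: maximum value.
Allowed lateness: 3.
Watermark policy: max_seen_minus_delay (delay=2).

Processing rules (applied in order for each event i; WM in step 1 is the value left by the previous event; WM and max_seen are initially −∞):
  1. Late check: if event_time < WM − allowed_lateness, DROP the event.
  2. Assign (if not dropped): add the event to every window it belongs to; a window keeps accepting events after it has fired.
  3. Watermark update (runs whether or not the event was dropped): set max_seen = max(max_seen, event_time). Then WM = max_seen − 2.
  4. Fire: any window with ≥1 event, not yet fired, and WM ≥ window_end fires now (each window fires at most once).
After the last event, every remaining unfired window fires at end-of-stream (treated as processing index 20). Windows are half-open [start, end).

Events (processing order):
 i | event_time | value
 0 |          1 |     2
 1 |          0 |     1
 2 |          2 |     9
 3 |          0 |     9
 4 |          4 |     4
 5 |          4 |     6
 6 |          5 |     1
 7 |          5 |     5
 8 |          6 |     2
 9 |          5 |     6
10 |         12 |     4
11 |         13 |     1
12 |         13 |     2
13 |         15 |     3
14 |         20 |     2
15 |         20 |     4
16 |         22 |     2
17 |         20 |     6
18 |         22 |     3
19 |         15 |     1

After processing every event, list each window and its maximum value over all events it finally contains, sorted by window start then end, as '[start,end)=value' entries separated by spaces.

i=0 t=1 v=2: → [0,4); WM=-1
i=1 t=0 v=1: → [0,4); WM=-1
i=2 t=2 v=9: → [2,6),[0,4); WM=0
i=3 t=0 v=9: → [0,4); WM=0
i=4 t=4 v=4: → [4,8),[2,6); WM=2
i=5 t=4 v=6: → [4,8),[2,6); WM=2
i=6 t=5 v=1: → [4,8),[2,6); WM=3
i=7 t=5 v=5: → [4,8),[2,6); WM=3
i=8 t=6 v=2: → [6,10),[4,8); WM=4; [0,4) fires=9
i=9 t=5 v=6: → [4,8),[2,6); WM=4
i=10 t=12 v=4: → [12,16),[10,14); WM=10; [2,6) fires=9 [4,8) fires=6 [6,10) fires=2
i=11 t=13 v=1: → [12,16),[10,14); WM=11
i=12 t=13 v=2: → [12,16),[10,14); WM=11
i=13 t=15 v=3: → [14,18),[12,16); WM=13
i=14 t=20 v=2: → [20,24),[18,22); WM=18; [10,14) fires=4 [12,16) fires=4 [14,18) fires=3
i=15 t=20 v=4: → [20,24),[18,22); WM=18
i=16 t=22 v=2: → [22,26),[20,24); WM=20
i=17 t=20 v=6: → [20,24),[18,22); WM=20
i=18 t=22 v=3: → [22,26),[20,24); WM=20
i=19 t=15 v=1: DROP (t<20-3); WM=20

[0,4)=9 [2,6)=9 [4,8)=6 [6,10)=2 [10,14)=4 [12,16)=4 [14,18)=3 [18,22)=6 [20,24)=6 [22,26)=3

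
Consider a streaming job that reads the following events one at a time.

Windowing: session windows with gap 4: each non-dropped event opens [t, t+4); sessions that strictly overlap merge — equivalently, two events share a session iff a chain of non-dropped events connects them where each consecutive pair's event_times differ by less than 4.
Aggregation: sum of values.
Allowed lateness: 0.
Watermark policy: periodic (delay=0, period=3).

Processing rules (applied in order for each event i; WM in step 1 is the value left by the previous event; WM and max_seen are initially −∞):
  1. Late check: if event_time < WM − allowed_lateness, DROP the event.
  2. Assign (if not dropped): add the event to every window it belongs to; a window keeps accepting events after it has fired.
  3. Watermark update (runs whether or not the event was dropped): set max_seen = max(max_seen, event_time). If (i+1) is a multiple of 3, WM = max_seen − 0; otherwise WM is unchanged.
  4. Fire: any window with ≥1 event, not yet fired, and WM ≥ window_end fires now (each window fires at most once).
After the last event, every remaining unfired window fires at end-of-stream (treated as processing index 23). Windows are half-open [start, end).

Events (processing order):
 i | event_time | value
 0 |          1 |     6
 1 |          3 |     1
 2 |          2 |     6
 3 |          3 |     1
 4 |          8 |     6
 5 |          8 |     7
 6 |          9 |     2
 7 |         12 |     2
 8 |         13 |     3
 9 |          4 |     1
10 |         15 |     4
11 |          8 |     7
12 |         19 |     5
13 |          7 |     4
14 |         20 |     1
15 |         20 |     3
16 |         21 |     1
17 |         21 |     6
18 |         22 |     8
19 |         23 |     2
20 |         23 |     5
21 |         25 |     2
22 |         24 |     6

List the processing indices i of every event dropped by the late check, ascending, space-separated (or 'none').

i=0 t=1 v=6: → [1,5); WM=−∞
i=1 t=3 v=1: → [1,7); WM=−∞
i=2 t=2 v=6: → [1,7); WM=3
i=3 t=3 v=1: → [1,7); WM=3
i=4 t=8 v=6: → [8,12); WM=3
i=5 t=8 v=7: → [8,12); WM=8
i=6 t=9 v=2: → [8,13); WM=8
i=7 t=12 v=2: → [8,16); WM=8
i=8 t=13 v=3: → [8,17); WM=13
i=9 t=4 v=1: DROP (t<13-0); WM=13
i=10 t=15 v=4: → [8,19); WM=13
i=11 t=8 v=7: DROP (t<13-0); WM=15
i=12 t=19 v=5: → [19,23); WM=15
i=13 t=7 v=4: DROP (t<15-0); WM=15
i=14 t=20 v=1: → [19,24); WM=20
i=15 t=20 v=3: → [19,24); WM=20
i=16 t=21 v=1: → [19,25); WM=20
i=17 t=21 v=6: → [19,25); WM=21
i=18 t=22 v=8: → [19,26); WM=21
i=19 t=23 v=2: → [19,27); WM=21
i=20 t=23 v=5: → [19,27); WM=23
i=21 t=25 v=2: → [19,29); WM=23
i=22 t=24 v=6: → [19,29); WM=23

9 11 13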